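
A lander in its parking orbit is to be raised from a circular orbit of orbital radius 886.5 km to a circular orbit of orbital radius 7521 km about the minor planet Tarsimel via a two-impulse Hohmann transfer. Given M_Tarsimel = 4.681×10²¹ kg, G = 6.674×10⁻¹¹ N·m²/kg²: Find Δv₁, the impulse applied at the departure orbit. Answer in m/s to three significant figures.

Δv ≈ 200 m/s

μ = GM = 6.674×10⁻¹¹ × 4.681×10²¹ = 3.124×10¹¹ m³/s².
r₁ = 886.5 km = 8.865×10⁵ m.
r₂ = 7521 km = 7.521×10⁶ m.
Transfer ellipse a_t = (r₁ + r₂)/2 = 4.204×10⁶ m.
At r₁: circular v_c1 = √(μ/r₁) = 593.6 m/s; transfer-periapsis v_p = √[μ(2/r₁ − 1/a_t)] = 794.0 m/s.
Δv₁ = v_p − v_c1 = 200.4 m/s.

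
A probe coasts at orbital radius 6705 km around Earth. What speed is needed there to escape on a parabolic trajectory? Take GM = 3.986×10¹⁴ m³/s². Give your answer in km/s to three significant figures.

v_esc ≈ 10.9 km/s

r = 6705 km = 6.705×10⁶ m.
Escape speed v_esc = √(2μ/r) = √(2 × 3.986×10¹⁴ / 6.705×10⁶) = √(1.189×10⁸) = 10900 m/s.
= 10.90 km/s.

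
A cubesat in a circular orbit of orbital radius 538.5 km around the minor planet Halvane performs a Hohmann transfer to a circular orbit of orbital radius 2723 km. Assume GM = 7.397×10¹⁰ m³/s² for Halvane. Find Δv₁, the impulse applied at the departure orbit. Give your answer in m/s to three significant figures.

Δv ≈ 108 m/s

r₁ = 538.5 km = 5.385×10⁵ m.
r₂ = 2723 km = 2.723×10⁶ m.
Transfer ellipse a_t = (r₁ + r₂)/2 = 1.631×10⁶ m.
At r₁: circular v_c1 = √(μ/r₁) = 370.6 m/s; transfer-periapsis v_p = √[μ(2/r₁ − 1/a_t)] = 478.9 m/s.
Δv₁ = v_p − v_c1 = 108.3 m/s.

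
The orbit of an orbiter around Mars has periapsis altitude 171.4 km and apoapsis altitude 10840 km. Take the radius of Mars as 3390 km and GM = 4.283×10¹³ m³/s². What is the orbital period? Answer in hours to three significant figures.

r_p = 3390 + 171.4 = 3561.4 km = 3.5614×10⁶ m.
r_a = 3390 + 10840 = 14230 km = 1.4230×10⁷ m.
Semi-major axis a = (r_p + r_a)/2 = (3561.4 + 14230)/2 = 8895.7 km = 8.896×10⁶ m.
By Kepler's third law T = 2π√(a³/μ) = 2π × 4.054×10³ = 2.547×10⁴ s.
= 7.076 hours.

T ≈ 7.08 hours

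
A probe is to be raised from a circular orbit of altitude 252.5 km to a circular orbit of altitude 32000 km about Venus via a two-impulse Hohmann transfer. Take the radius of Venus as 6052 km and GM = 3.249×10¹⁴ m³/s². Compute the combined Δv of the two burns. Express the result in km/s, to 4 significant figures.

r₁ = 6052 + 252.5 = 6304.5 km = 6.3045×10⁶ m.
r₂ = 6052 + 32000 = 38052 km = 3.8052×10⁷ m.
Transfer ellipse a_t = (r₁ + r₂)/2 = 2.218×10⁷ m.
At r₁: circular v_c1 = √(μ/r₁) = 7179 m/s; transfer-periapsis v_p = √[μ(2/r₁ − 1/a_t)] = 9403 m/s.
Δv₁ = v_p − v_c1 = 2224 m/s.
At r₂: circular v_c2 = √(μ/r₂) = 2922 m/s; transfer-apoapsis v_a = √[μ(2/r₂ − 1/a_t)] = 1558 m/s.
Δv₂ = v_c2 − v_a = 1364 m/s.
Total Δv = Δv₁ + Δv₂ = 3589 m/s = 3.589 km/s.

Δv_total ≈ 3.589 km/s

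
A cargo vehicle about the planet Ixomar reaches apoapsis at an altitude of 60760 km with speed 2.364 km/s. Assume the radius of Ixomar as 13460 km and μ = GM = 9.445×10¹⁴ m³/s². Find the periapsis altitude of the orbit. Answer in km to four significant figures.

periapsis altitude ≈ 7422 km

r_a = 13460 + 60760 = 74220 km = 7.422×10⁷ m.
Specific energy ε = v²/2 − μ/r = -9.931×10⁶ J/kg, so a = −μ/(2ε) = 4.755×10⁷ m.
The apsides satisfy r_p + r_a = 2a, so the periapsis radius is 2a − r_a = 2.088×10⁷ m = 20882 km.
Periapsis altitude = 20882 − 13460 = 7422.1 km.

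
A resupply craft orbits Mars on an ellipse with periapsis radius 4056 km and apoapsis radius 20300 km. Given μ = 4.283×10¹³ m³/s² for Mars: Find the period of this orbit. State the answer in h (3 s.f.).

T ≈ 11.3 h

Semi-major axis a = (r_p + r_a)/2 = (4056.0 + 20300)/2 = 12178 km = 1.218×10⁷ m.
By Kepler's third law T = 2π√(a³/μ) = 2π × 6.494×10³ = 4.080×10⁴ s.
= 11.33 h.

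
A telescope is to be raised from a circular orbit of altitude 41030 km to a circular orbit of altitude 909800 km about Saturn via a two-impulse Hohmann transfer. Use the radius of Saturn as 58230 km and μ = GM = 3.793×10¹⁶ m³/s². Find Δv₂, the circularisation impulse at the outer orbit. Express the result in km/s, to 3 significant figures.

Δv ≈ 3.56 km/s

r₁ = 58230 + 41030 = 99260 km = 9.9260×10⁷ m.
r₂ = 58230 + 909800 = 968030 km = 9.6803×10⁸ m.
Transfer ellipse a_t = (r₁ + r₂)/2 = 5.336×10⁸ m.
At r₁: circular v_c1 = √(μ/r₁) = 19550 m/s; transfer-perikrone v_p = √[μ(2/r₁ − 1/a_t)] = 26330 m/s.
At r₂: circular v_c2 = √(μ/r₂) = 6260 m/s; transfer-apokrone v_a = √[μ(2/r₂ − 1/a_t)] = 2700 m/s.
Δv₂ = v_c2 − v_a = 3560 m/s.
= 3.560 km/s.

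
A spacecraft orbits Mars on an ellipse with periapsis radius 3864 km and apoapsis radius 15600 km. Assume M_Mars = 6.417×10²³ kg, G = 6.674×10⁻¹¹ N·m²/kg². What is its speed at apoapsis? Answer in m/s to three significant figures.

μ = GM = 6.674×10⁻¹¹ × 6.417×10²³ = 4.283×10¹³ m³/s².
Semi-major axis a = (r_p + r_a)/2 = 9732.0 km = 9.732×10⁶ m.
Vis-viva: v² = μ(2/r − 1/a) = 4.283×10¹³ × (1.282×10⁻⁷ − 1.028×10⁻⁷) = 1.090×10⁶ m²/s².
v = 1044 m/s.

v ≈ 1040 m/s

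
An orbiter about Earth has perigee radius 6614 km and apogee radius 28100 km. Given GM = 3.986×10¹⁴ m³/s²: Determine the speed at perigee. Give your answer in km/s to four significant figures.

Semi-major axis a = (r_p + r_a)/2 = 17357 km = 1.736×10⁷ m.
Vis-viva: v² = μ(2/r − 1/a) = 3.986×10¹⁴ × (3.024×10⁻⁷ − 5.761×10⁻⁸) = 9.757×10⁷ m²/s².
v = 9878 m/s = 9.878 km/s.

v ≈ 9.878 km/s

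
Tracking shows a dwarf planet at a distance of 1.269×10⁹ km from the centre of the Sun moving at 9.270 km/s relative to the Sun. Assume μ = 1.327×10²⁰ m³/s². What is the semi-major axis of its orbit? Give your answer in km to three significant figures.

a ≈ 1.08×10⁹ km

r = 1.269×10¹² m.
Vis-viva rearranged: 1/a = 2/r − v²/μ = 1.576×10⁻¹² − 6.476×10⁻¹³ = 9.285×10⁻¹³ m⁻¹.
a = 1.077×10¹² m = 1.0770×10⁹ km.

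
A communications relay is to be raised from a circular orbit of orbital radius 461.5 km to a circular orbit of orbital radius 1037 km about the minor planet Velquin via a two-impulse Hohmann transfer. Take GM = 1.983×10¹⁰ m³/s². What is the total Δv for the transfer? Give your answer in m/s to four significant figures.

Δv_total ≈ 66.33 m/s

r₁ = 461.5 km = 4.615×10⁵ m.
r₂ = 1037 km = 1.037×10⁶ m.
Transfer ellipse a_t = (r₁ + r₂)/2 = 7.492×10⁵ m.
At r₁: circular v_c1 = √(μ/r₁) = 207.3 m/s; transfer-periapsis v_p = √[μ(2/r₁ − 1/a_t)] = 243.9 m/s.
Δv₁ = v_p − v_c1 = 36.58 m/s.
At r₂: circular v_c2 = √(μ/r₂) = 138.3 m/s; transfer-apoapsis v_a = √[μ(2/r₂ − 1/a_t)] = 108.5 m/s.
Δv₂ = v_c2 − v_a = 29.76 m/s.
Total Δv = Δv₁ + Δv₂ = 66.33 m/s.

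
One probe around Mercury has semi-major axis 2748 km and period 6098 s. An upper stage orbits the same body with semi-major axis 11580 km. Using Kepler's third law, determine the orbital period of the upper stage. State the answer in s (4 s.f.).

Kepler's third law: T² ∝ a³, so T₂ = T₁ (a₂/a₁)^(3/2).
a₂/a₁ = 4.214, (a₂/a₁)^(3/2) = 8.650.
T₂ = 6098 × 8.650 = 52750 s.

T₂ ≈ 52750 s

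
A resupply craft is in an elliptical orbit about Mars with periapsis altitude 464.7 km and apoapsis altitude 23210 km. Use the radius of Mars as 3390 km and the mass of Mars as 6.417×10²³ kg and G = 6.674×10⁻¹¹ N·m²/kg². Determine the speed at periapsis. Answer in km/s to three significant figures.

μ = GM = 6.674×10⁻¹¹ × 6.417×10²³ = 4.283×10¹³ m³/s².
r_p = 3390 + 464.7 = 3854.7 km = 3.8547×10⁶ m.
r_a = 3390 + 23210 = 26600 km = 2.6600×10⁷ m.
Semi-major axis a = (r_p + r_a)/2 = 15227 km = 1.523×10⁷ m.
Vis-viva: v² = μ(2/r − 1/a) = 4.283×10¹³ × (5.188×10⁻⁷ − 6.567×10⁻⁸) = 1.941×10⁷ m²/s².
v = 4405 m/s = 4.405 km/s.

v ≈ 4.41 km/s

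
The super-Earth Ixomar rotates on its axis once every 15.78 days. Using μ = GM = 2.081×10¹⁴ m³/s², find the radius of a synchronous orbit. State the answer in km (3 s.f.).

r_sync ≈ 2.14×10⁵ km

T = 15.78 days = 1.363×10⁶ s.
A synchronous orbit has period T, so by Kepler's third law a = (μT²/4π²)^(1/3).
μT²/4π² = 2.081×10¹⁴ × (1.363×10⁶)² / 39.48 = 9.798×10²⁴ m³.
a = 2.140×10⁸ m = 2.1399×10⁵ km.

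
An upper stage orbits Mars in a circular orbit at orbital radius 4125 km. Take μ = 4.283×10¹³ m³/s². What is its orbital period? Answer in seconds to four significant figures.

r = 4125 km = 4.125×10⁶ m.
Kepler's third law: T = 2π√(r³/μ) = 2π√((4.125×10⁶)³ / 4.283×10¹³).
r³/μ = 1.639×10⁶ s², so T = 2π × 1.280×10³ = 8.043×10³ s.

T ≈ 8043 seconds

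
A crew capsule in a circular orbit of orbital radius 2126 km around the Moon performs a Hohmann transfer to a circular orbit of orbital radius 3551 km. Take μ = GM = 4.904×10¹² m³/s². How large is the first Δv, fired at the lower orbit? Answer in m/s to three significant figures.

r₁ = 2126 km = 2.126×10⁶ m.
r₂ = 3551 km = 3.551×10⁶ m.
Transfer ellipse a_t = (r₁ + r₂)/2 = 2.838×10⁶ m.
At r₁: circular v_c1 = √(μ/r₁) = 1519 m/s; transfer-perilune v_p = √[μ(2/r₁ − 1/a_t)] = 1699 m/s.
Δv₁ = v_p − v_c1 = 180.0 m/s.

Δv ≈ 180 m/s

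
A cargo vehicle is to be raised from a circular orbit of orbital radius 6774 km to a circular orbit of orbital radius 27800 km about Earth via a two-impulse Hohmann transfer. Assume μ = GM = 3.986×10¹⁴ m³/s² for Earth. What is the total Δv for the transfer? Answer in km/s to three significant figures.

Δv_total ≈ 3.47 km/s

r₁ = 6774 km = 6.774×10⁶ m.
r₂ = 27800 km = 2.780×10⁷ m.
Transfer ellipse a_t = (r₁ + r₂)/2 = 1.729×10⁷ m.
At r₁: circular v_c1 = √(μ/r₁) = 7671 m/s; transfer-perigee v_p = √[μ(2/r₁ − 1/a_t)] = 9728 m/s.
Δv₁ = v_p − v_c1 = 2057 m/s.
At r₂: circular v_c2 = √(μ/r₂) = 3787 m/s; transfer-apogee v_a = √[μ(2/r₂ − 1/a_t)] = 2370 m/s.
Δv₂ = v_c2 − v_a = 1416 m/s.
Total Δv = Δv₁ + Δv₂ = 3473 m/s = 3.473 km/s.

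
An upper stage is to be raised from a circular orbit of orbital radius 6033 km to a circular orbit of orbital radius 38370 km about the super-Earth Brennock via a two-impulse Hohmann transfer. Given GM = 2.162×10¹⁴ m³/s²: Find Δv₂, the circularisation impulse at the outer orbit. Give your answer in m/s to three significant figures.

r₁ = 6033 km = 6.033×10⁶ m.
r₂ = 38370 km = 3.837×10⁷ m.
Transfer ellipse a_t = (r₁ + r₂)/2 = 2.220×10⁷ m.
At r₁: circular v_c1 = √(μ/r₁) = 5986 m/s; transfer-periapsis v_p = √[μ(2/r₁ − 1/a_t)] = 7870 m/s.
At r₂: circular v_c2 = √(μ/r₂) = 2374 m/s; transfer-apoapsis v_a = √[μ(2/r₂ − 1/a_t)] = 1237 m/s.
Δv₂ = v_c2 − v_a = 1136 m/s.

Δv ≈ 1140 m/s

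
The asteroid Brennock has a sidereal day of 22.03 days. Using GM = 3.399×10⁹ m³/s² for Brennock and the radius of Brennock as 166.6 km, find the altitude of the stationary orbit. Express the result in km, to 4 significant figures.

h_sync ≈ 6615 km

T = 22.03 days = 1.903×10⁶ s.
A synchronous orbit has period T, so by Kepler's third law a = (μT²/4π²)^(1/3).
μT²/4π² = 3.399×10⁹ × (1.903×10⁶)² / 39.48 = 3.119×10²⁰ m³.
a = 6.782×10⁶ m = 6781.9 km.
Altitude h = a − R = 6781.9 − 166.6 = 6615.3 km.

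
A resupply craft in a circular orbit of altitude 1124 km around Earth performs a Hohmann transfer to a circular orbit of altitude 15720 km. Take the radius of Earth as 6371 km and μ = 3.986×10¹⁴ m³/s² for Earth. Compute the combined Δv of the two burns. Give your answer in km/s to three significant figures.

Δv_total ≈ 2.84 km/s

r₁ = 6371 + 1124 = 7495.0 km = 7.4950×10⁶ m.
r₂ = 6371 + 15720 = 22091 km = 2.2091×10⁷ m.
Transfer ellipse a_t = (r₁ + r₂)/2 = 1.479×10⁷ m.
At r₁: circular v_c1 = √(μ/r₁) = 7293 m/s; transfer-perigee v_p = √[μ(2/r₁ − 1/a_t)] = 8912 m/s.
Δv₁ = v_p − v_c1 = 1619 m/s.
At r₂: circular v_c2 = √(μ/r₂) = 4248 m/s; transfer-apogee v_a = √[μ(2/r₂ − 1/a_t)] = 3024 m/s.
Δv₂ = v_c2 − v_a = 1224 m/s.
Total Δv = Δv₁ + Δv₂ = 2843 m/s = 2.843 km/s.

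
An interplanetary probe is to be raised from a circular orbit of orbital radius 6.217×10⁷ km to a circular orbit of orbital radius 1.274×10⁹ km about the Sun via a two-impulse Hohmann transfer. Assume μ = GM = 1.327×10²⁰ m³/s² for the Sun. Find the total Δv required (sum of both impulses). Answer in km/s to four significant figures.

Δv_total ≈ 24.69 km/s

r₁ = 6.217×10⁷ km = 6.217×10¹⁰ m.
r₂ = 1.274×10⁹ km = 1.274×10¹² m.
Transfer ellipse a_t = (r₁ + r₂)/2 = 6.681×10¹¹ m.
At r₁: circular v_c1 = √(μ/r₁) = 46200 m/s; transfer-perihelion v_p = √[μ(2/r₁ − 1/a_t)] = 63800 m/s.
Δv₁ = v_p − v_c1 = 17600 m/s.
At r₂: circular v_c2 = √(μ/r₂) = 10210 m/s; transfer-aphelion v_a = √[μ(2/r₂ − 1/a_t)] = 3113 m/s.
Δv₂ = v_c2 − v_a = 7093 m/s.
Total Δv = Δv₁ + Δv₂ = 24690 m/s = 24.69 km/s.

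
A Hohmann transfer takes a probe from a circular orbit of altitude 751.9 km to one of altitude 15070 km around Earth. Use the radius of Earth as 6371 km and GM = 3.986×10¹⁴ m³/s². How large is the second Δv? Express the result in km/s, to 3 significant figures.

Δv ≈ 1.27 km/s

r₁ = 6371 + 751.9 = 7122.9 km = 7.1229×10⁶ m.
r₂ = 6371 + 15070 = 21441 km = 2.1441×10⁷ m.
Transfer ellipse a_t = (r₁ + r₂)/2 = 1.428×10⁷ m.
At r₁: circular v_c1 = √(μ/r₁) = 7481 m/s; transfer-perigee v_p = √[μ(2/r₁ − 1/a_t)] = 9166 m/s.
At r₂: circular v_c2 = √(μ/r₂) = 4312 m/s; transfer-apogee v_a = √[μ(2/r₂ − 1/a_t)] = 3045 m/s.
Δv₂ = v_c2 − v_a = 1267 m/s.
= 1.267 km/s.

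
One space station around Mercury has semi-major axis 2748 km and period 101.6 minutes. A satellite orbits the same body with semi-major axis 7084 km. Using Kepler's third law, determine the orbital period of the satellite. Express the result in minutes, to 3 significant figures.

Kepler's third law: T² ∝ a³, so T₂ = T₁ (a₂/a₁)^(3/2).
a₂/a₁ = 2.578, (a₂/a₁)^(3/2) = 4.139.
T₂ = 101.6 × 4.139 = 420.5 minutes.

T₂ ≈ 421 minutes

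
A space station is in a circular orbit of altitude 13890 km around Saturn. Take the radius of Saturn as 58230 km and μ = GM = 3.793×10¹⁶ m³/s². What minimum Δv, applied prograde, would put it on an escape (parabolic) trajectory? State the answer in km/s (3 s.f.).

Δv ≈ 9.50 km/s

r = 58230 + 13890 = 72120 km = 7.2120×10⁷ m.
Circular speed v_c = √(μ/r) = 22930 m/s.
Escape speed v_esc = √(2μ/r) = √2 × v_c = 32430 m/s.
Δv = v_esc − v_c = 9499 m/s = 9.499 km/s.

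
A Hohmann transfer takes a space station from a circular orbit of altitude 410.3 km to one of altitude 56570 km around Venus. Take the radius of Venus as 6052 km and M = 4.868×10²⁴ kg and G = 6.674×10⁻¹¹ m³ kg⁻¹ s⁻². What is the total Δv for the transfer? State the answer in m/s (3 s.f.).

Δv_total ≈ 3750 m/s

μ = GM = 6.674×10⁻¹¹ × 4.868×10²⁴ = 3.249×10¹⁴ m³/s².
r₁ = 6052 + 410.3 = 6462.3 km = 6.4623×10⁶ m.
r₂ = 6052 + 56570 = 62622 km = 6.2622×10⁷ m.
Transfer ellipse a_t = (r₁ + r₂)/2 = 3.454×10⁷ m.
At r₁: circular v_c1 = √(μ/r₁) = 7090 m/s; transfer-periapsis v_p = √[μ(2/r₁ − 1/a_t)] = 9547 m/s.
Δv₁ = v_p − v_c1 = 2456 m/s.
At r₂: circular v_c2 = √(μ/r₂) = 2278 m/s; transfer-apoapsis v_a = √[μ(2/r₂ − 1/a_t)] = 985.2 m/s.
Δv₂ = v_c2 − v_a = 1293 m/s.
Total Δv = Δv₁ + Δv₂ = 3749 m/s.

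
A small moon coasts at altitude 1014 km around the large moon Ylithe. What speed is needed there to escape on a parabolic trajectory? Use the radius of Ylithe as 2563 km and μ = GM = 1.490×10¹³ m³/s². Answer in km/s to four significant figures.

v_esc ≈ 2.886 km/s

r = 2563 + 1014 = 3577.0 km = 3.5770×10⁶ m.
Escape speed v_esc = √(2μ/r) = √(2 × 1.490×10¹³ / 3.577×10⁶) = √(8.331×10⁶) = 2886 m/s.
= 2.886 km/s.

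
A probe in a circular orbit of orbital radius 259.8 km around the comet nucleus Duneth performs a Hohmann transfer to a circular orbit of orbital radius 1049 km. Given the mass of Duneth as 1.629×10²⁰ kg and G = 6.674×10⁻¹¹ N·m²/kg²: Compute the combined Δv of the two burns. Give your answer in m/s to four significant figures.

Δv_total ≈ 92.09 m/s

μ = GM = 6.674×10⁻¹¹ × 1.629×10²⁰ = 1.087×10¹⁰ m³/s².
r₁ = 259.8 km = 2.598×10⁵ m.
r₂ = 1049 km = 1.049×10⁶ m.
Transfer ellipse a_t = (r₁ + r₂)/2 = 6.544×10⁵ m.
At r₁: circular v_c1 = √(μ/r₁) = 204.6 m/s; transfer-periapsis v_p = √[μ(2/r₁ − 1/a_t)] = 259.0 m/s.
Δv₁ = v_p − v_c1 = 54.43 m/s.
At r₂: circular v_c2 = √(μ/r₂) = 101.8 m/s; transfer-apoapsis v_a = √[μ(2/r₂ − 1/a_t)] = 64.15 m/s.
Δv₂ = v_c2 − v_a = 37.66 m/s.
Total Δv = Δv₁ + Δv₂ = 92.09 m/s.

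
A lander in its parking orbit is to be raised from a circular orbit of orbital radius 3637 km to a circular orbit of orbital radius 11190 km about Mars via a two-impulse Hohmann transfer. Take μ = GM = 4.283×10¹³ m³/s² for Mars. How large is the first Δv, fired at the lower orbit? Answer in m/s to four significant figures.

Δv ≈ 784.4 m/s

r₁ = 3637 km = 3.637×10⁶ m.
r₂ = 11190 km = 1.119×10⁷ m.
Transfer ellipse a_t = (r₁ + r₂)/2 = 7.414×10⁶ m.
At r₁: circular v_c1 = √(μ/r₁) = 3432 m/s; transfer-periapsis v_p = √[μ(2/r₁ − 1/a_t)] = 4216 m/s.
Δv₁ = v_p − v_c1 = 784.4 m/s.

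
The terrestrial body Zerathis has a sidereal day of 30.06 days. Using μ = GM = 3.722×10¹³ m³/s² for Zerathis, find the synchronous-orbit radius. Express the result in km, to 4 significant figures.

r_sync ≈ 1.853×10⁵ km

T = 30.06 days = 2.597×10⁶ s.
A synchronous orbit has period T, so by Kepler's third law a = (μT²/4π²)^(1/3).
μT²/4π² = 3.722×10¹³ × (2.597×10⁶)² / 39.48 = 6.359×10²⁴ m³.
a = 1.853×10⁸ m = 1.8527×10⁵ km.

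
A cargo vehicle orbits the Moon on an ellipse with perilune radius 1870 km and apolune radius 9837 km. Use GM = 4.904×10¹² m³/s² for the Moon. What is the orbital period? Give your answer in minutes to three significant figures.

Semi-major axis a = (r_p + r_a)/2 = (1870.0 + 9837.0)/2 = 5853.5 km = 5.854×10⁶ m.
By Kepler's third law T = 2π√(a³/μ) = 2π × 6.395×10³ = 4.018×10⁴ s.
= 669.7 minutes.

T ≈ 670 minutes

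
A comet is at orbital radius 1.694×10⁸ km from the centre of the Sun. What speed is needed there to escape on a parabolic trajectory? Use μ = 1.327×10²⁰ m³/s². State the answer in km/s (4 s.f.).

v_esc ≈ 39.58 km/s

r = 1.694×10⁸ km = 1.694×10¹¹ m.
Escape speed v_esc = √(2μ/r) = √(2 × 1.327×10²⁰ / 1.694×10¹¹) = √(1.567×10⁹) = 39580 m/s.
= 39.58 km/s.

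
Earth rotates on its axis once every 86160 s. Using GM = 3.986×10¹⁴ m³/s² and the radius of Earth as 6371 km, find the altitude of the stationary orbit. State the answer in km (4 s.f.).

A synchronous orbit has period T, so by Kepler's third law a = (μT²/4π²)^(1/3).
μT²/4π² = 3.986×10¹⁴ × (8.616×10⁴)² / 39.48 = 7.495×10²² m³.
a = 4.216×10⁷ m = 42163 km.
Altitude h = a − R = 42163 − 6371 = 35792 km.

h_sync ≈ 35790 km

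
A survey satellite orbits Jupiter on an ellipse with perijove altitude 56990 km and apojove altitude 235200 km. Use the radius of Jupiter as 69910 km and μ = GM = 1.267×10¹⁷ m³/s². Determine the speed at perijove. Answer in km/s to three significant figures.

v ≈ 37.6 km/s

r_p = 69910 + 56990 = 126900 km = 1.2690×10⁸ m.
r_a = 69910 + 235200 = 305110 km = 3.0511×10⁸ m.
Semi-major axis a = (r_p + r_a)/2 = 2.1600×10⁵ km = 2.160×10⁸ m.
Vis-viva: v² = μ(2/r − 1/a) = 1.267×10¹⁷ × (1.576×10⁻⁸ − 4.630×10⁻⁹) = 1.410×10⁹ m²/s².
v = 37550 m/s = 37.55 km/s.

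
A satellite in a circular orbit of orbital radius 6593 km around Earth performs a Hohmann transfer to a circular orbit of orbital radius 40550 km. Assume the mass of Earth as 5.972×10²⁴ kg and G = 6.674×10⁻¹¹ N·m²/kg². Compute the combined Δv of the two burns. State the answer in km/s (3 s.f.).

μ = GM = 6.674×10⁻¹¹ × 5.972×10²⁴ = 3.986×10¹⁴ m³/s².
r₁ = 6593 km = 6.593×10⁶ m.
r₂ = 40550 km = 4.055×10⁷ m.
Transfer ellipse a_t = (r₁ + r₂)/2 = 2.357×10⁷ m.
At r₁: circular v_c1 = √(μ/r₁) = 7775 m/s; transfer-perigee v_p = √[μ(2/r₁ − 1/a_t)] = 10200 m/s.
Δv₁ = v_p − v_c1 = 2423 m/s.
At r₂: circular v_c2 = √(μ/r₂) = 3135 m/s; transfer-apogee v_a = √[μ(2/r₂ − 1/a_t)] = 1658 m/s.
Δv₂ = v_c2 − v_a = 1477 m/s.
Total Δv = Δv₁ + Δv₂ = 3900 m/s = 3.900 km/s.

Δv_total ≈ 3.90 km/s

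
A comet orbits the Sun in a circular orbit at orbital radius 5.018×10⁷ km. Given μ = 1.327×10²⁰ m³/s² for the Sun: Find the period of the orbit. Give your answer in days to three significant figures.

T ≈ 71.0 days

r = 5.018×10⁷ km = 5.018×10¹⁰ m.
Kepler's third law: T = 2π√(r³/μ) = 2π√((5.018×10¹⁰)³ / 1.327×10²⁰).
r³/μ = 9.522×10¹¹ s², so T = 2π × 9.758×10⁵ = 6.131×10⁶ s.
Converting: 6.131×10⁶ s ÷ 86400 = 70.96 days.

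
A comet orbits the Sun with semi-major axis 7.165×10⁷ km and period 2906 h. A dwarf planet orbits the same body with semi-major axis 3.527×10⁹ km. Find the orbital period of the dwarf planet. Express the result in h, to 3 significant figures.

Kepler's third law: T² ∝ a³, so T₂ = T₁ (a₂/a₁)^(3/2).
a₂/a₁ = 49.23, (a₂/a₁)^(3/2) = 345.4.
T₂ = 2906 × 345.4 = 1.004×10⁶ h.

T₂ ≈ 1.00×10⁶ h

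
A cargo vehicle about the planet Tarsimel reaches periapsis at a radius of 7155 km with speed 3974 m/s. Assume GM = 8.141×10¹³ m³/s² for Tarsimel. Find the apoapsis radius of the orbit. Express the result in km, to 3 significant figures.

r_p = 7.155×10⁶ m.
Specific energy ε = v²/2 − μ/r = -3.482×10⁶ J/kg, so a = −μ/(2ε) = 1.169×10⁷ m.
The apsides satisfy r_p + r_a = 2a, so the apoapsis radius is 2a − r_p = 1.623×10⁷ m = 16227 km.

apoapsis radius ≈ 16200 km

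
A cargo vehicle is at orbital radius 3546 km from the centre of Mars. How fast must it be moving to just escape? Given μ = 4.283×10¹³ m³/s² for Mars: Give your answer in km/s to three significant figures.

v_esc ≈ 4.91 km/s

r = 3546 km = 3.546×10⁶ m.
Escape speed v_esc = √(2μ/r) = √(2 × 4.283×10¹³ / 3.546×10⁶) = √(2.416×10⁷) = 4915 m/s.
= 4.915 km/s.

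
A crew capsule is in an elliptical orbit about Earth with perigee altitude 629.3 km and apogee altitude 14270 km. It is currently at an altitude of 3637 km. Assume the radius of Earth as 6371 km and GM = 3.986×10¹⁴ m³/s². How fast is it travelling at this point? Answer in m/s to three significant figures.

r_p = 6371 + 629.3 = 7000.3 km = 7.0003×10⁶ m.
r_a = 6371 + 14270 = 20641 km = 2.0641×10⁷ m.
r = 6371 + 3637 = 10008 km = 1.001×10⁷ m.
Semi-major axis a = (r_p + r_a)/2 = 13821 km = 1.382×10⁷ m.
Vis-viva: v² = μ(2/r − 1/a) = 3.986×10¹⁴ × (1.998×10⁻⁷ − 7.236×10⁻⁸) = 5.082×10⁷ m²/s².
v = 7128 m/s.

v ≈ 7130 m/s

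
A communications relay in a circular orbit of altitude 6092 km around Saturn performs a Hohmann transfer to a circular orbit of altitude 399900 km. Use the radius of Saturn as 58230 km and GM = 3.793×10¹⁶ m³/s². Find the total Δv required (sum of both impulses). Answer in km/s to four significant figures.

Δv_total ≈ 12.46 km/s

r₁ = 58230 + 6092 = 64322 km = 6.4322×10⁷ m.
r₂ = 58230 + 399900 = 458130 km = 4.5813×10⁸ m.
Transfer ellipse a_t = (r₁ + r₂)/2 = 2.612×10⁸ m.
At r₁: circular v_c1 = √(μ/r₁) = 24280 m/s; transfer-perikrone v_p = √[μ(2/r₁ − 1/a_t)] = 32160 m/s.
Δv₁ = v_p − v_c1 = 7875 m/s.
At r₂: circular v_c2 = √(μ/r₂) = 9099 m/s; transfer-apokrone v_a = √[μ(2/r₂ − 1/a_t)] = 4515 m/s.
Δv₂ = v_c2 − v_a = 4584 m/s.
Total Δv = Δv₁ + Δv₂ = 12460 m/s = 12.46 km/s.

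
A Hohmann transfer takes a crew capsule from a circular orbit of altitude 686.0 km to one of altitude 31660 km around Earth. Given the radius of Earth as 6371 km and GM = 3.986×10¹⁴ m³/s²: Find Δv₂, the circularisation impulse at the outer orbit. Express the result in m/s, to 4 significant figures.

r₁ = 6371 + 686.0 = 7057.0 km = 7.0570×10⁶ m.
r₂ = 6371 + 31660 = 38031 km = 3.8031×10⁷ m.
Transfer ellipse a_t = (r₁ + r₂)/2 = 2.254×10⁷ m.
At r₁: circular v_c1 = √(μ/r₁) = 7516 m/s; transfer-perigee v_p = √[μ(2/r₁ − 1/a_t)] = 9761 m/s.
At r₂: circular v_c2 = √(μ/r₂) = 3237 m/s; transfer-apogee v_a = √[μ(2/r₂ − 1/a_t)] = 1811 m/s.
Δv₂ = v_c2 − v_a = 1426 m/s.

Δv ≈ 1426 m/s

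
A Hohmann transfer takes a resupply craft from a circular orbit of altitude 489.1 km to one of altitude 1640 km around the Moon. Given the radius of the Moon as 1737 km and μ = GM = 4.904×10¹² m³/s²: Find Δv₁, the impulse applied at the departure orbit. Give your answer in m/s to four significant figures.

Δv ≈ 145.3 m/s

r₁ = 1737 + 489.1 = 2226.1 km = 2.2261×10⁶ m.
r₂ = 1737 + 1640 = 3377.0 km = 3.3770×10⁶ m.
Transfer ellipse a_t = (r₁ + r₂)/2 = 2.802×10⁶ m.
At r₁: circular v_c1 = √(μ/r₁) = 1484 m/s; transfer-perilune v_p = √[μ(2/r₁ − 1/a_t)] = 1630 m/s.
Δv₁ = v_p − v_c1 = 145.3 m/s.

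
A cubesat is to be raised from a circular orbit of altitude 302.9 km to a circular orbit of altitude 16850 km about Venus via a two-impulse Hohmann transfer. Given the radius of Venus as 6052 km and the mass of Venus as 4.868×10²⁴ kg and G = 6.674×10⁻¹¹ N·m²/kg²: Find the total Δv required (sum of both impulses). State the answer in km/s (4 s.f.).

μ = GM = 6.674×10⁻¹¹ × 4.868×10²⁴ = 3.249×10¹⁴ m³/s².
r₁ = 6052 + 302.9 = 6354.9 km = 6.3549×10⁶ m.
r₂ = 6052 + 16850 = 22902 km = 2.2902×10⁷ m.
Transfer ellipse a_t = (r₁ + r₂)/2 = 1.463×10⁷ m.
At r₁: circular v_c1 = √(μ/r₁) = 7150 m/s; transfer-periapsis v_p = √[μ(2/r₁ − 1/a_t)] = 8946 m/s.
Δv₁ = v_p − v_c1 = 1796 m/s.
At r₂: circular v_c2 = √(μ/r₂) = 3766 m/s; transfer-apoapsis v_a = √[μ(2/r₂ − 1/a_t)] = 2482 m/s.
Δv₂ = v_c2 − v_a = 1284 m/s.
Total Δv = Δv₁ + Δv₂ = 3080 m/s = 3.080 km/s.

Δv_total ≈ 3.080 km/s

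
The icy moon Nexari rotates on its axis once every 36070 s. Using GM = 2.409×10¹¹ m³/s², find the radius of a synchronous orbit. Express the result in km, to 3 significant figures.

A synchronous orbit has period T, so by Kepler's third law a = (μT²/4π²)^(1/3).
μT²/4π² = 2.409×10¹¹ × (3.607×10⁴)² / 39.48 = 7.939×10¹⁸ m³.
a = 1.995×10⁶ m = 1994.9 km.

r_sync ≈ 1990 km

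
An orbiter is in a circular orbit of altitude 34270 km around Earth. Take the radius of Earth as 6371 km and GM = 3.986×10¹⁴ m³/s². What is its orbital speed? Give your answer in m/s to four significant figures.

v ≈ 3132 m/s

r = 6371 + 34270 = 40641 km = 4.0641×10⁷ m.
For a circular orbit v = √(μ/r) = √(3.986×10¹⁴ / 4.064×10⁷) = √(9.808×10⁶) = 3132 m/s.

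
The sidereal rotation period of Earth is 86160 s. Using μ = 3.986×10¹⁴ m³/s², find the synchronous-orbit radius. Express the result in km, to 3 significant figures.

r_sync ≈ 42200 km

A synchronous orbit has period T, so by Kepler's third law a = (μT²/4π²)^(1/3).
μT²/4π² = 3.986×10¹⁴ × (8.616×10⁴)² / 39.48 = 7.495×10²² m³.
a = 4.216×10⁷ m = 42163 km.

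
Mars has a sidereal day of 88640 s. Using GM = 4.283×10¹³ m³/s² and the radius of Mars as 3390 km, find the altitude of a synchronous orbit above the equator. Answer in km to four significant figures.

A synchronous orbit has period T, so by Kepler's third law a = (μT²/4π²)^(1/3).
μT²/4π² = 4.283×10¹³ × (8.864×10⁴)² / 39.48 = 8.524×10²¹ m³.
a = 2.043×10⁷ m = 20428 km.
Altitude h = a − R = 20428 − 3390 = 17038 km.

h_sync ≈ 17040 km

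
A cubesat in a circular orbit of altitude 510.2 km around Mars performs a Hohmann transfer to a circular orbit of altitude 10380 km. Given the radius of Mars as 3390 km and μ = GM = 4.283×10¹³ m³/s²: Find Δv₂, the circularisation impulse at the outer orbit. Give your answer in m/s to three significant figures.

Δv ≈ 592 m/s

r₁ = 3390 + 510.2 = 3900.2 km = 3.9002×10⁶ m.
r₂ = 3390 + 10380 = 13770 km = 1.3770×10⁷ m.
Transfer ellipse a_t = (r₁ + r₂)/2 = 8.835×10⁶ m.
At r₁: circular v_c1 = √(μ/r₁) = 3314 m/s; transfer-periapsis v_p = √[μ(2/r₁ − 1/a_t)] = 4137 m/s.
At r₂: circular v_c2 = √(μ/r₂) = 1764 m/s; transfer-apoapsis v_a = √[μ(2/r₂ − 1/a_t)] = 1172 m/s.
Δv₂ = v_c2 − v_a = 591.9 m/s.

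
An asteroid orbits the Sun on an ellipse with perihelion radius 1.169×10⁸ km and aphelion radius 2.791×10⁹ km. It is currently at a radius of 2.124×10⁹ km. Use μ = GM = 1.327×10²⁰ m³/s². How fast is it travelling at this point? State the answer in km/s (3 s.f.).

Semi-major axis a = (r_p + r_a)/2 = 1.4540×10⁹ km = 1.454×10¹² m.
Vis-viva: v² = μ(2/r − 1/a) = 1.327×10²⁰ × (9.416×10⁻¹³ − 6.878×10⁻¹³) = 3.368×10⁷ m²/s².
v = 5804 m/s = 5.804 km/s.

v ≈ 5.80 km/s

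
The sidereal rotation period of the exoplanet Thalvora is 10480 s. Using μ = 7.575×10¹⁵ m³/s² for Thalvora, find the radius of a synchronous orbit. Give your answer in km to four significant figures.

r_sync ≈ 27620 km

A synchronous orbit has period T, so by Kepler's third law a = (μT²/4π²)^(1/3).
μT²/4π² = 7.575×10¹⁵ × (1.048×10⁴)² / 39.48 = 2.107×10²² m³.
a = 2.762×10⁷ m = 27622 km.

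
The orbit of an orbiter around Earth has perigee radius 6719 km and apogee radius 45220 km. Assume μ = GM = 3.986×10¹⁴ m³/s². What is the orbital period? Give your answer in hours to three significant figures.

Semi-major axis a = (r_p + r_a)/2 = (6719.0 + 45220)/2 = 25970 km = 2.597×10⁷ m.
By Kepler's third law T = 2π√(a³/μ) = 2π × 6.629×10³ = 4.165×10⁴ s.
= 11.57 hours.

T ≈ 11.6 hours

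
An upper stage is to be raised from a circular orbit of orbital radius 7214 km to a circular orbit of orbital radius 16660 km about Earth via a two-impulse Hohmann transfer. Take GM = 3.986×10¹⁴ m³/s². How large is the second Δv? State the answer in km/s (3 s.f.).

r₁ = 7214 km = 7.214×10⁶ m.
r₂ = 16660 km = 1.666×10⁷ m.
Transfer ellipse a_t = (r₁ + r₂)/2 = 1.194×10⁷ m.
At r₁: circular v_c1 = √(μ/r₁) = 7433 m/s; transfer-perigee v_p = √[μ(2/r₁ − 1/a_t)] = 8782 m/s.
At r₂: circular v_c2 = √(μ/r₂) = 4891 m/s; transfer-apogee v_a = √[μ(2/r₂ − 1/a_t)] = 3803 m/s.
Δv₂ = v_c2 − v_a = 1089 m/s.
= 1.089 km/s.

Δv ≈ 1.09 km/s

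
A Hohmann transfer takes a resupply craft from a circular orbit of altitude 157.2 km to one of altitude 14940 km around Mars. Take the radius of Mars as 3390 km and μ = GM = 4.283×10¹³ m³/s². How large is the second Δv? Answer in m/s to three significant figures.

Δv ≈ 658 m/s

r₁ = 3390 + 157.2 = 3547.2 km = 3.5472×10⁶ m.
r₂ = 3390 + 14940 = 18330 km = 1.8330×10⁷ m.
Transfer ellipse a_t = (r₁ + r₂)/2 = 1.094×10⁷ m.
At r₁: circular v_c1 = √(μ/r₁) = 3475 m/s; transfer-periapsis v_p = √[μ(2/r₁ − 1/a_t)] = 4498 m/s.
At r₂: circular v_c2 = √(μ/r₂) = 1529 m/s; transfer-apoapsis v_a = √[μ(2/r₂ − 1/a_t)] = 870.5 m/s.
Δv₂ = v_c2 − v_a = 658.1 m/s.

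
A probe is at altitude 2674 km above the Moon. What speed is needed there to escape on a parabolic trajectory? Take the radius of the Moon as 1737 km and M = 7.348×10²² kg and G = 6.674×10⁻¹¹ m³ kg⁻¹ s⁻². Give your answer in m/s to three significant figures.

μ = GM = 6.674×10⁻¹¹ × 7.348×10²² = 4.904×10¹² m³/s².
r = 1737 + 2674 = 4411.0 km = 4.4110×10⁶ m.
Escape speed v_esc = √(2μ/r) = √(2 × 4.904×10¹² / 4.411×10⁶) = √(2.224×10⁶) = 1491 m/s.

v_esc ≈ 1490 m/s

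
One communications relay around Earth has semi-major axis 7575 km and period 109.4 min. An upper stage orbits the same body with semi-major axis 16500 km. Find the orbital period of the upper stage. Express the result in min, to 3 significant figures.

Kepler's third law: T² ∝ a³, so T₂ = T₁ (a₂/a₁)^(3/2).
a₂/a₁ = 2.178, (a₂/a₁)^(3/2) = 3.215.
T₂ = 109.4 × 3.215 = 351.7 min.

T₂ ≈ 352 min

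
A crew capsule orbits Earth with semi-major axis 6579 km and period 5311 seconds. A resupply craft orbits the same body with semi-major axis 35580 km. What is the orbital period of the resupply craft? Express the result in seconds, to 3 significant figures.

Kepler's third law: T² ∝ a³, so T₂ = T₁ (a₂/a₁)^(3/2).
a₂/a₁ = 5.408, (a₂/a₁)^(3/2) = 12.58.
T₂ = 5311 × 12.58 = 66800 seconds.

T₂ ≈ 66800 seconds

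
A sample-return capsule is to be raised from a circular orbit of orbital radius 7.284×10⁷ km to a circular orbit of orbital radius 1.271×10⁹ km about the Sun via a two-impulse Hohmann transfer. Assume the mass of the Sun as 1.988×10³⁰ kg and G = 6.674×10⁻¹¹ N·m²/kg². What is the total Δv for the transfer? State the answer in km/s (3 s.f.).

μ = GM = 6.674×10⁻¹¹ × 1.988×10³⁰ = 1.327×10²⁰ m³/s².
r₁ = 7.284×10⁷ km = 7.284×10¹⁰ m.
r₂ = 1.271×10⁹ km = 1.271×10¹² m.
Transfer ellipse a_t = (r₁ + r₂)/2 = 6.719×10¹¹ m.
At r₁: circular v_c1 = √(μ/r₁) = 42680 m/s; transfer-perihelion v_p = √[μ(2/r₁ − 1/a_t)] = 58700 m/s.
Δv₁ = v_p − v_c1 = 16020 m/s.
At r₂: circular v_c2 = √(μ/r₂) = 10220 m/s; transfer-aphelion v_a = √[μ(2/r₂ − 1/a_t)] = 3364 m/s.
Δv₂ = v_c2 − v_a = 6853 m/s.
Total Δv = Δv₁ + Δv₂ = 22870 m/s = 22.87 km/s.

Δv_total ≈ 22.9 km/s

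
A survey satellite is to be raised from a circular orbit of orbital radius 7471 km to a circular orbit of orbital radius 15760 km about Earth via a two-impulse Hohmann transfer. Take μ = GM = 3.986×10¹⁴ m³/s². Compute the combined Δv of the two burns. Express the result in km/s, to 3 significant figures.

r₁ = 7471 km = 7.471×10⁶ m.
r₂ = 15760 km = 1.576×10⁷ m.
Transfer ellipse a_t = (r₁ + r₂)/2 = 1.162×10⁷ m.
At r₁: circular v_c1 = √(μ/r₁) = 7304 m/s; transfer-perigee v_p = √[μ(2/r₁ − 1/a_t)] = 8508 m/s.
Δv₁ = v_p − v_c1 = 1204 m/s.
At r₂: circular v_c2 = √(μ/r₂) = 5029 m/s; transfer-apogee v_a = √[μ(2/r₂ − 1/a_t)] = 4033 m/s.
Δv₂ = v_c2 − v_a = 995.8 m/s.
Total Δv = Δv₁ + Δv₂ = 2200 m/s = 2.200 km/s.

Δv_total ≈ 2.20 km/s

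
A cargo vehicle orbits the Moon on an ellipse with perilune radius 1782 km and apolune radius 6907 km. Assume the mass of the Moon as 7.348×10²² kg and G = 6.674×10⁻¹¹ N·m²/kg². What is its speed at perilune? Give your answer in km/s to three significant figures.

v ≈ 2.09 km/s

μ = GM = 6.674×10⁻¹¹ × 7.348×10²² = 4.904×10¹² m³/s².
Semi-major axis a = (r_p + r_a)/2 = 4344.5 km = 4.344×10⁶ m.
Vis-viva: v² = μ(2/r − 1/a) = 4.904×10¹² × (1.122×10⁻⁶ − 2.302×10⁻⁷) = 4.375×10⁶ m²/s².
v = 2092 m/s = 2.092 km/s.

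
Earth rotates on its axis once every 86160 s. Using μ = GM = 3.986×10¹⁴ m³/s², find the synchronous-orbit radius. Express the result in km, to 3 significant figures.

A synchronous orbit has period T, so by Kepler's third law a = (μT²/4π²)^(1/3).
μT²/4π² = 3.986×10¹⁴ × (8.616×10⁴)² / 39.48 = 7.495×10²² m³.
a = 4.216×10⁷ m = 42163 km.

r_sync ≈ 42200 km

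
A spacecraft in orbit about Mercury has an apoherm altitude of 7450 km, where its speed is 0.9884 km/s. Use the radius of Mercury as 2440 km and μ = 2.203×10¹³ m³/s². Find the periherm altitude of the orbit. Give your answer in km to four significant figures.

r_a = 2440 + 7450 = 9890.0 km = 9.890×10⁶ m.
Specific energy ε = v²/2 − μ/r = -1.739×10⁶ J/kg, so a = −μ/(2ε) = 6.334×10⁶ m.
The apsides satisfy r_p + r_a = 2a, so the periherm radius is 2a − r_a = 2.778×10⁶ m = 2777.9 km.
Periherm altitude = 2777.9 − 2440 = 337.94 km.

periherm altitude ≈ 337.9 km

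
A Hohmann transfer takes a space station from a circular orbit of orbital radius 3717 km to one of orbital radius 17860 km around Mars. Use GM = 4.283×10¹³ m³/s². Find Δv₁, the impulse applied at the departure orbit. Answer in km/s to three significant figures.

r₁ = 3717 km = 3.717×10⁶ m.
r₂ = 17860 km = 1.786×10⁷ m.
Transfer ellipse a_t = (r₁ + r₂)/2 = 1.079×10⁷ m.
At r₁: circular v_c1 = √(μ/r₁) = 3395 m/s; transfer-periapsis v_p = √[μ(2/r₁ − 1/a_t)] = 4368 m/s.
Δv₁ = v_p − v_c1 = 973.0 m/s.
= 0.973 km/s.

Δv ≈ 0.973 km/s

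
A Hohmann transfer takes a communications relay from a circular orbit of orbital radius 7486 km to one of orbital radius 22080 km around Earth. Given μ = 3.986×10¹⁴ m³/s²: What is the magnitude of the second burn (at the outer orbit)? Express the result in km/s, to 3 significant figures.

Δv ≈ 1.23 km/s

r₁ = 7486 km = 7.486×10⁶ m.
r₂ = 22080 km = 2.208×10⁷ m.
Transfer ellipse a_t = (r₁ + r₂)/2 = 1.478×10⁷ m.
At r₁: circular v_c1 = √(μ/r₁) = 7297 m/s; transfer-perigee v_p = √[μ(2/r₁ − 1/a_t)] = 8918 m/s.
At r₂: circular v_c2 = √(μ/r₂) = 4249 m/s; transfer-apogee v_a = √[μ(2/r₂ − 1/a_t)] = 3024 m/s.
Δv₂ = v_c2 − v_a = 1225 m/s.
= 1.225 km/s.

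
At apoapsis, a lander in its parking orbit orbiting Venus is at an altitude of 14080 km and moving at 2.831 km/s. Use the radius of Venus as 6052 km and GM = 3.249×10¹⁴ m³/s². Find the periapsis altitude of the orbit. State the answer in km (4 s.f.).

periapsis altitude ≈ 598.2 km

r_a = 6052 + 14080 = 20132 km = 2.013×10⁷ m.
Specific energy ε = v²/2 − μ/r = -1.213×10⁷ J/kg, so a = −μ/(2ε) = 1.339×10⁷ m.
The apsides satisfy r_p + r_a = 2a, so the periapsis radius is 2a − r_a = 6.650×10⁶ m = 6650.2 km.
Periapsis altitude = 6650.2 − 6052 = 598.17 km.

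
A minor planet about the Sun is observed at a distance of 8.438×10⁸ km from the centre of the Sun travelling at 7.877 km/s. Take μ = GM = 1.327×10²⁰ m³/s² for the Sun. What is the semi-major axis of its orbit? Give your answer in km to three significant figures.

r = 8.438×10¹¹ m.
Vis-viva rearranged: 1/a = 2/r − v²/μ = 2.370×10⁻¹² − 4.676×10⁻¹³ = 1.903×10⁻¹² m⁻¹.
a = 5.256×10¹¹ m = 5.2558×10⁸ km.

a ≈ 5.26×10⁸ km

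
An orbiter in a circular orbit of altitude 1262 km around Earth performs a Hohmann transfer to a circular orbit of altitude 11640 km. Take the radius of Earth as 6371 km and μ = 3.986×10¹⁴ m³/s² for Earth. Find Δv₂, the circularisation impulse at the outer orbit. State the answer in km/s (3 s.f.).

Δv ≈ 1.07 km/s

r₁ = 6371 + 1262 = 7633.0 km = 7.6330×10⁶ m.
r₂ = 6371 + 11640 = 18011 km = 1.8011×10⁷ m.
Transfer ellipse a_t = (r₁ + r₂)/2 = 1.282×10⁷ m.
At r₁: circular v_c1 = √(μ/r₁) = 7226 m/s; transfer-perigee v_p = √[μ(2/r₁ − 1/a_t)] = 8565 m/s.
At r₂: circular v_c2 = √(μ/r₂) = 4704 m/s; transfer-apogee v_a = √[μ(2/r₂ − 1/a_t)] = 3630 m/s.
Δv₂ = v_c2 − v_a = 1075 m/s.
= 1.075 km/s.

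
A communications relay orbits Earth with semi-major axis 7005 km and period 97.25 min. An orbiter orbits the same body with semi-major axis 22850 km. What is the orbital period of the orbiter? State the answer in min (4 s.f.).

Kepler's third law: T² ∝ a³, so T₂ = T₁ (a₂/a₁)^(3/2).
a₂/a₁ = 3.262, (a₂/a₁)^(3/2) = 5.891.
T₂ = 97.25 × 5.891 = 572.9 min.

T₂ ≈ 572.9 min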